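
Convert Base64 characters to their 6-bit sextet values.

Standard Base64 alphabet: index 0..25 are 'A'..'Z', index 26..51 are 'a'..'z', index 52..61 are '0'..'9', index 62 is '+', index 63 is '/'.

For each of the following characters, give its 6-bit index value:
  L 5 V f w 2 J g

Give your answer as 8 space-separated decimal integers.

Answer: 11 57 21 31 48 54 9 32

Derivation:
'L': A..Z range, ord('L') − ord('A') = 11
'5': 0..9 range, 52 + ord('5') − ord('0') = 57
'V': A..Z range, ord('V') − ord('A') = 21
'f': a..z range, 26 + ord('f') − ord('a') = 31
'w': a..z range, 26 + ord('w') − ord('a') = 48
'2': 0..9 range, 52 + ord('2') − ord('0') = 54
'J': A..Z range, ord('J') − ord('A') = 9
'g': a..z range, 26 + ord('g') − ord('a') = 32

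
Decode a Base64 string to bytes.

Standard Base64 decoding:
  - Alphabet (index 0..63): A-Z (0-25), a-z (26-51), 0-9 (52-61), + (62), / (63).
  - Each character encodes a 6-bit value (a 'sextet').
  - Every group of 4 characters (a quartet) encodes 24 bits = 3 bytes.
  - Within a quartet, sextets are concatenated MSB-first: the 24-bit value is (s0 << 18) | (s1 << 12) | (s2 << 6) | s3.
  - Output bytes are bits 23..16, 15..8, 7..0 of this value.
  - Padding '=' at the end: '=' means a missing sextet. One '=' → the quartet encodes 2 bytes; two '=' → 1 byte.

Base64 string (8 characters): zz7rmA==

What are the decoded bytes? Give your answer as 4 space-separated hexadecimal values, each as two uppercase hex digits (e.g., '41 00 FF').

After char 0 ('z'=51): chars_in_quartet=1 acc=0x33 bytes_emitted=0
After char 1 ('z'=51): chars_in_quartet=2 acc=0xCF3 bytes_emitted=0
After char 2 ('7'=59): chars_in_quartet=3 acc=0x33CFB bytes_emitted=0
After char 3 ('r'=43): chars_in_quartet=4 acc=0xCF3EEB -> emit CF 3E EB, reset; bytes_emitted=3
After char 4 ('m'=38): chars_in_quartet=1 acc=0x26 bytes_emitted=3
After char 5 ('A'=0): chars_in_quartet=2 acc=0x980 bytes_emitted=3
Padding '==': partial quartet acc=0x980 -> emit 98; bytes_emitted=4

Answer: CF 3E EB 98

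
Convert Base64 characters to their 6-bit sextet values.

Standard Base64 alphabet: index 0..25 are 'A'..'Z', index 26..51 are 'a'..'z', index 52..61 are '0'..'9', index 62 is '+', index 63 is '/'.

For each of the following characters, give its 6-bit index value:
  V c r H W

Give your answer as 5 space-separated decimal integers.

Answer: 21 28 43 7 22

Derivation:
'V': A..Z range, ord('V') − ord('A') = 21
'c': a..z range, 26 + ord('c') − ord('a') = 28
'r': a..z range, 26 + ord('r') − ord('a') = 43
'H': A..Z range, ord('H') − ord('A') = 7
'W': A..Z range, ord('W') − ord('A') = 22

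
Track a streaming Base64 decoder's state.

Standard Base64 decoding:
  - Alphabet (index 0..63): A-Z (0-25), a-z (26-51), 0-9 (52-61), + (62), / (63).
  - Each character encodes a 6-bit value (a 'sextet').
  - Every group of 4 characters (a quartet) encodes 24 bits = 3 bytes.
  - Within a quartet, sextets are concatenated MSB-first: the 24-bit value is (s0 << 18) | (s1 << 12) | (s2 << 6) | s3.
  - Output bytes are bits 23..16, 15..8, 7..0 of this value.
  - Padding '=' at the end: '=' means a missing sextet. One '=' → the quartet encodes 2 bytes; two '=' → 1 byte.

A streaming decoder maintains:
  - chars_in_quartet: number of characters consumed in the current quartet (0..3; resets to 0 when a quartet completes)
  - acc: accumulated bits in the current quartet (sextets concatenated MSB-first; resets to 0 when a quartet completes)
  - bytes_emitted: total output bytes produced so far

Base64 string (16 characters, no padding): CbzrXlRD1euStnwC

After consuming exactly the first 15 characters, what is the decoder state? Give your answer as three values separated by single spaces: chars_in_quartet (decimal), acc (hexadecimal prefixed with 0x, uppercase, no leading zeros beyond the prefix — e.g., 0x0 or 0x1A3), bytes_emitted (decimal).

After char 0 ('C'=2): chars_in_quartet=1 acc=0x2 bytes_emitted=0
After char 1 ('b'=27): chars_in_quartet=2 acc=0x9B bytes_emitted=0
After char 2 ('z'=51): chars_in_quartet=3 acc=0x26F3 bytes_emitted=0
After char 3 ('r'=43): chars_in_quartet=4 acc=0x9BCEB -> emit 09 BC EB, reset; bytes_emitted=3
After char 4 ('X'=23): chars_in_quartet=1 acc=0x17 bytes_emitted=3
After char 5 ('l'=37): chars_in_quartet=2 acc=0x5E5 bytes_emitted=3
After char 6 ('R'=17): chars_in_quartet=3 acc=0x17951 bytes_emitted=3
After char 7 ('D'=3): chars_in_quartet=4 acc=0x5E5443 -> emit 5E 54 43, reset; bytes_emitted=6
After char 8 ('1'=53): chars_in_quartet=1 acc=0x35 bytes_emitted=6
After char 9 ('e'=30): chars_in_quartet=2 acc=0xD5E bytes_emitted=6
After char 10 ('u'=46): chars_in_quartet=3 acc=0x357AE bytes_emitted=6
After char 11 ('S'=18): chars_in_quartet=4 acc=0xD5EB92 -> emit D5 EB 92, reset; bytes_emitted=9
After char 12 ('t'=45): chars_in_quartet=1 acc=0x2D bytes_emitted=9
After char 13 ('n'=39): chars_in_quartet=2 acc=0xB67 bytes_emitted=9
After char 14 ('w'=48): chars_in_quartet=3 acc=0x2D9F0 bytes_emitted=9

Answer: 3 0x2D9F0 9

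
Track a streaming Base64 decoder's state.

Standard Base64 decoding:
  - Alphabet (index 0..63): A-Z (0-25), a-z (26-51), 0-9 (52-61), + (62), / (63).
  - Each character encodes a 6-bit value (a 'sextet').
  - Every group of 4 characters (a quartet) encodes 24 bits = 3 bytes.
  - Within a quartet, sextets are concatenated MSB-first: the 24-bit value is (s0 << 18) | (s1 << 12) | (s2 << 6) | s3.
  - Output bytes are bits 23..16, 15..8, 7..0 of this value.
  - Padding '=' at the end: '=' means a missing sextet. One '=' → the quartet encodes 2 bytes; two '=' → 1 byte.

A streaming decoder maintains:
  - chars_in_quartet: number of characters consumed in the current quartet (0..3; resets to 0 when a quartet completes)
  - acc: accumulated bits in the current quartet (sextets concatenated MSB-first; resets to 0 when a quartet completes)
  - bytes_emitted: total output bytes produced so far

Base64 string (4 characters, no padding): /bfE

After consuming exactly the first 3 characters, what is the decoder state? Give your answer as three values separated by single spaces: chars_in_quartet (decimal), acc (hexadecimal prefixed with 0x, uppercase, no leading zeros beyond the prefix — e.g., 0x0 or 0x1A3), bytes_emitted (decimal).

After char 0 ('/'=63): chars_in_quartet=1 acc=0x3F bytes_emitted=0
After char 1 ('b'=27): chars_in_quartet=2 acc=0xFDB bytes_emitted=0
After char 2 ('f'=31): chars_in_quartet=3 acc=0x3F6DF bytes_emitted=0

Answer: 3 0x3F6DF 0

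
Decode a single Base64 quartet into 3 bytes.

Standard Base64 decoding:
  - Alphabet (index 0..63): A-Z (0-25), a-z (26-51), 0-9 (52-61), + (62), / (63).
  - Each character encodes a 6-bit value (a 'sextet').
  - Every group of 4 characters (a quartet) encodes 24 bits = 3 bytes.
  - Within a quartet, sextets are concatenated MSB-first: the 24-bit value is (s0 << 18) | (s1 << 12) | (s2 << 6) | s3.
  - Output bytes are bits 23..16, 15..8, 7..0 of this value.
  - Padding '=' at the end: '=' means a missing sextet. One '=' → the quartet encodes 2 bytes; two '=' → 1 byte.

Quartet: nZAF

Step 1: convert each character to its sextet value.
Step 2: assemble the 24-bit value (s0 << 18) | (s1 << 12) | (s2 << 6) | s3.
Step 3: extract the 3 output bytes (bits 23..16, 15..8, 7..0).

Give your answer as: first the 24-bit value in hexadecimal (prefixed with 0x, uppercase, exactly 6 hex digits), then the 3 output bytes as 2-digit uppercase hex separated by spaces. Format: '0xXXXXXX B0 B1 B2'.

Answer: 0x9D9005 9D 90 05

Derivation:
Sextets: n=39, Z=25, A=0, F=5
24-bit: (39<<18) | (25<<12) | (0<<6) | 5
      = 0x9C0000 | 0x019000 | 0x000000 | 0x000005
      = 0x9D9005
Bytes: (v>>16)&0xFF=9D, (v>>8)&0xFF=90, v&0xFF=05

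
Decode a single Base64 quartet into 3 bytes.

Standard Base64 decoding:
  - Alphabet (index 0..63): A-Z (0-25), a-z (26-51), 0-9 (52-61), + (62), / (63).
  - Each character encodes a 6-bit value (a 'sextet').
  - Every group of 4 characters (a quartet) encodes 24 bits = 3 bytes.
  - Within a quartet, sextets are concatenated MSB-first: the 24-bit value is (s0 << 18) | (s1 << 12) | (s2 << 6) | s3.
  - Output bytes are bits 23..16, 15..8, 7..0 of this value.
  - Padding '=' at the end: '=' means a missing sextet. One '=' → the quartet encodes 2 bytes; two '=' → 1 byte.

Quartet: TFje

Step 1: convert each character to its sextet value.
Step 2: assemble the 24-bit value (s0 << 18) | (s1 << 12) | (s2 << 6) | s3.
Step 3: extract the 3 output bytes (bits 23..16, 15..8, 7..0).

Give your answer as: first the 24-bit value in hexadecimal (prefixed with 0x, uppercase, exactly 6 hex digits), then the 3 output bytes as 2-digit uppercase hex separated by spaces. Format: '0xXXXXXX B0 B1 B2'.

Answer: 0x4C58DE 4C 58 DE

Derivation:
Sextets: T=19, F=5, j=35, e=30
24-bit: (19<<18) | (5<<12) | (35<<6) | 30
      = 0x4C0000 | 0x005000 | 0x0008C0 | 0x00001E
      = 0x4C58DE
Bytes: (v>>16)&0xFF=4C, (v>>8)&0xFF=58, v&0xFF=DE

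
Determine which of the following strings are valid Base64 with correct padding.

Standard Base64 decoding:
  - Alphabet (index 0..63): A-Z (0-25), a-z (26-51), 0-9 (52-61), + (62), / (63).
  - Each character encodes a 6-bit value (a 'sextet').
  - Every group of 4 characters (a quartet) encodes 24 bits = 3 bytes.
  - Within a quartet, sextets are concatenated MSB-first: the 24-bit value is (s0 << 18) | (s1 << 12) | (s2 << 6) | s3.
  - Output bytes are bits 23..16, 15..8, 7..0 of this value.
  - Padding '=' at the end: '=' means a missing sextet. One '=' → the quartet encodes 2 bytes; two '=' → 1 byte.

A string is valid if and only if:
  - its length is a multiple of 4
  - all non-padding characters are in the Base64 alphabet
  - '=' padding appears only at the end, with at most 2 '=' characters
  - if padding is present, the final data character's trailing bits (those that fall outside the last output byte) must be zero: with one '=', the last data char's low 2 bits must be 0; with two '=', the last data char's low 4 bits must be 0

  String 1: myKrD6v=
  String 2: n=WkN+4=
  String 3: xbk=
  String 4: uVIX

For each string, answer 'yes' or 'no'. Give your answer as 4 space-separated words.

String 1: 'myKrD6v=' → invalid (bad trailing bits)
String 2: 'n=WkN+4=' → invalid (bad char(s): ['=']; '=' in middle)
String 3: 'xbk=' → valid
String 4: 'uVIX' → valid

Answer: no no yes yes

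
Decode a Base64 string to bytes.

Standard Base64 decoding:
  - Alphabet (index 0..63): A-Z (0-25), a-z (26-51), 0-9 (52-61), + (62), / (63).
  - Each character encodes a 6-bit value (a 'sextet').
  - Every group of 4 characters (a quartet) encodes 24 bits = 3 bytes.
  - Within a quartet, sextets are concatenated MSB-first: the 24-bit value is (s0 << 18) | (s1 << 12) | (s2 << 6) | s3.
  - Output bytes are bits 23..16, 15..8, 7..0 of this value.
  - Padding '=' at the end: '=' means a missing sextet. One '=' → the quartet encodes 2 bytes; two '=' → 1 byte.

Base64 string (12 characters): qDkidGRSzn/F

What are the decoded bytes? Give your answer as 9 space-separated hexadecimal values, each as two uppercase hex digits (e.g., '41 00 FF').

After char 0 ('q'=42): chars_in_quartet=1 acc=0x2A bytes_emitted=0
After char 1 ('D'=3): chars_in_quartet=2 acc=0xA83 bytes_emitted=0
After char 2 ('k'=36): chars_in_quartet=3 acc=0x2A0E4 bytes_emitted=0
After char 3 ('i'=34): chars_in_quartet=4 acc=0xA83922 -> emit A8 39 22, reset; bytes_emitted=3
After char 4 ('d'=29): chars_in_quartet=1 acc=0x1D bytes_emitted=3
After char 5 ('G'=6): chars_in_quartet=2 acc=0x746 bytes_emitted=3
After char 6 ('R'=17): chars_in_quartet=3 acc=0x1D191 bytes_emitted=3
After char 7 ('S'=18): chars_in_quartet=4 acc=0x746452 -> emit 74 64 52, reset; bytes_emitted=6
After char 8 ('z'=51): chars_in_quartet=1 acc=0x33 bytes_emitted=6
After char 9 ('n'=39): chars_in_quartet=2 acc=0xCE7 bytes_emitted=6
After char 10 ('/'=63): chars_in_quartet=3 acc=0x339FF bytes_emitted=6
After char 11 ('F'=5): chars_in_quartet=4 acc=0xCE7FC5 -> emit CE 7F C5, reset; bytes_emitted=9

Answer: A8 39 22 74 64 52 CE 7F C5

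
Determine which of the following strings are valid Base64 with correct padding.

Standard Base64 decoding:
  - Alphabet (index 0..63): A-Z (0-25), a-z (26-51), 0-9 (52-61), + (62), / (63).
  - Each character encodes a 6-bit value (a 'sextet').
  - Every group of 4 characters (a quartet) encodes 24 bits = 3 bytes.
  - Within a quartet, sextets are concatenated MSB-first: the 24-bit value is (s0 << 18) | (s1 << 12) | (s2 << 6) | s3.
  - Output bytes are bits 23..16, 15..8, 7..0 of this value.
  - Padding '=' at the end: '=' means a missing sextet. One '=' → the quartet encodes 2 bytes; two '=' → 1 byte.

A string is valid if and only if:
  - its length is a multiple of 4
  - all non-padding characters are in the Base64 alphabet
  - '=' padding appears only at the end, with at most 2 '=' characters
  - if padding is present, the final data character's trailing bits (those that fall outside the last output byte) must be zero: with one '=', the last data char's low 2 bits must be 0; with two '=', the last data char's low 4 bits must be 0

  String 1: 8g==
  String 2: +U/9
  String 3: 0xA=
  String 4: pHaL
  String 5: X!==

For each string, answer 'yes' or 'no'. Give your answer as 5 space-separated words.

Answer: yes yes yes yes no

Derivation:
String 1: '8g==' → valid
String 2: '+U/9' → valid
String 3: '0xA=' → valid
String 4: 'pHaL' → valid
String 5: 'X!==' → invalid (bad char(s): ['!'])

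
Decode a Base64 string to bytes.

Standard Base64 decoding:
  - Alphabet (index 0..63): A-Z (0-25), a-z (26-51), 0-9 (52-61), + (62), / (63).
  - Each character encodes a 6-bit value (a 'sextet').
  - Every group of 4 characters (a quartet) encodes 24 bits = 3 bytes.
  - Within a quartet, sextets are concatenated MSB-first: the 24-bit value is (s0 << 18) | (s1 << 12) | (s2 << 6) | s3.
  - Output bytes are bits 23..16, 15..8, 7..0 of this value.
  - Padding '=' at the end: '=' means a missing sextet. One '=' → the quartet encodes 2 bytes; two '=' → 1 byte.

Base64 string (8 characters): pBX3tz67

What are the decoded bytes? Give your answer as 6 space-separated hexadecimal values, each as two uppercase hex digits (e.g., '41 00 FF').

Answer: A4 15 F7 B7 3E BB

Derivation:
After char 0 ('p'=41): chars_in_quartet=1 acc=0x29 bytes_emitted=0
After char 1 ('B'=1): chars_in_quartet=2 acc=0xA41 bytes_emitted=0
After char 2 ('X'=23): chars_in_quartet=3 acc=0x29057 bytes_emitted=0
After char 3 ('3'=55): chars_in_quartet=4 acc=0xA415F7 -> emit A4 15 F7, reset; bytes_emitted=3
After char 4 ('t'=45): chars_in_quartet=1 acc=0x2D bytes_emitted=3
After char 5 ('z'=51): chars_in_quartet=2 acc=0xB73 bytes_emitted=3
After char 6 ('6'=58): chars_in_quartet=3 acc=0x2DCFA bytes_emitted=3
After char 7 ('7'=59): chars_in_quartet=4 acc=0xB73EBB -> emit B7 3E BB, reset; bytes_emitted=6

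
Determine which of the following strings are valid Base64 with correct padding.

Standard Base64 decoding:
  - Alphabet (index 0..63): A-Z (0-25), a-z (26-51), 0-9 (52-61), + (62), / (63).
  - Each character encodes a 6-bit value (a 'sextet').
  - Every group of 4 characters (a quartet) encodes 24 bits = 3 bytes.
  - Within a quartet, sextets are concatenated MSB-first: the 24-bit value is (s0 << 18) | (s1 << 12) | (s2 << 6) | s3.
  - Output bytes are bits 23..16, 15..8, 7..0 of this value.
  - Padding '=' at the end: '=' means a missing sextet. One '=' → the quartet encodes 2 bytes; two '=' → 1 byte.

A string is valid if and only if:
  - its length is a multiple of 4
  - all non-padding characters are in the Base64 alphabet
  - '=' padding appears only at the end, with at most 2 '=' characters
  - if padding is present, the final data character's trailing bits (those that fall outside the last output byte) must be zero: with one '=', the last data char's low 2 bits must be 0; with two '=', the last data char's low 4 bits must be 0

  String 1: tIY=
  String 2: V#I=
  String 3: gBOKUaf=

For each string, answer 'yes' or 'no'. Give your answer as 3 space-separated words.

String 1: 'tIY=' → valid
String 2: 'V#I=' → invalid (bad char(s): ['#'])
String 3: 'gBOKUaf=' → invalid (bad trailing bits)

Answer: yes no no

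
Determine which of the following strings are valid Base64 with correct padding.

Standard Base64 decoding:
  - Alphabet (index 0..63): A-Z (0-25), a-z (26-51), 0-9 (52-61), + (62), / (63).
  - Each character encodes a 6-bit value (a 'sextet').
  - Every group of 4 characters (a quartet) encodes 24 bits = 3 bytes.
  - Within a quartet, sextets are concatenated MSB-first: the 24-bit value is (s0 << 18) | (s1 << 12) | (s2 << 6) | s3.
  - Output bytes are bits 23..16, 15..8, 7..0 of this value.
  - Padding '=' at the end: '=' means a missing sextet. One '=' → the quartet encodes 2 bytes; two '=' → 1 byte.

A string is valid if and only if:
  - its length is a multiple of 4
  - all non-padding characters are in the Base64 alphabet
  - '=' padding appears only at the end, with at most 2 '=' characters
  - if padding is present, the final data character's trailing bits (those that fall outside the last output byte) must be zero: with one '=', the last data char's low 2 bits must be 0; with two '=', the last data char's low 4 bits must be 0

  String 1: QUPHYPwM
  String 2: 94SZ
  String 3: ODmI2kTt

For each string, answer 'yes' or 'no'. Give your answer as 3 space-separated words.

String 1: 'QUPHYPwM' → valid
String 2: '94SZ' → valid
String 3: 'ODmI2kTt' → valid

Answer: yes yes yes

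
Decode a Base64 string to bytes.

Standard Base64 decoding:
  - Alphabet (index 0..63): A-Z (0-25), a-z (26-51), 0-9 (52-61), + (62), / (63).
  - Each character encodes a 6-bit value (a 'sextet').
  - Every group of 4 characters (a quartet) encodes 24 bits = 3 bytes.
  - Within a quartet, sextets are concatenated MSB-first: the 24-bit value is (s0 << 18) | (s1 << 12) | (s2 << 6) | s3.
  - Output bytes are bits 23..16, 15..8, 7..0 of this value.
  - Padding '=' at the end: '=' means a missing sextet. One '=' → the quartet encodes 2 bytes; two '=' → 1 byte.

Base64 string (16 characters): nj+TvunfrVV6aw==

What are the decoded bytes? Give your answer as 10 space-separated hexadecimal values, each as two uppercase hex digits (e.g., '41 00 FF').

Answer: 9E 3F 93 BE E9 DF AD 55 7A 6B

Derivation:
After char 0 ('n'=39): chars_in_quartet=1 acc=0x27 bytes_emitted=0
After char 1 ('j'=35): chars_in_quartet=2 acc=0x9E3 bytes_emitted=0
After char 2 ('+'=62): chars_in_quartet=3 acc=0x278FE bytes_emitted=0
After char 3 ('T'=19): chars_in_quartet=4 acc=0x9E3F93 -> emit 9E 3F 93, reset; bytes_emitted=3
After char 4 ('v'=47): chars_in_quartet=1 acc=0x2F bytes_emitted=3
After char 5 ('u'=46): chars_in_quartet=2 acc=0xBEE bytes_emitted=3
After char 6 ('n'=39): chars_in_quartet=3 acc=0x2FBA7 bytes_emitted=3
After char 7 ('f'=31): chars_in_quartet=4 acc=0xBEE9DF -> emit BE E9 DF, reset; bytes_emitted=6
After char 8 ('r'=43): chars_in_quartet=1 acc=0x2B bytes_emitted=6
After char 9 ('V'=21): chars_in_quartet=2 acc=0xAD5 bytes_emitted=6
After char 10 ('V'=21): chars_in_quartet=3 acc=0x2B555 bytes_emitted=6
After char 11 ('6'=58): chars_in_quartet=4 acc=0xAD557A -> emit AD 55 7A, reset; bytes_emitted=9
After char 12 ('a'=26): chars_in_quartet=1 acc=0x1A bytes_emitted=9
After char 13 ('w'=48): chars_in_quartet=2 acc=0x6B0 bytes_emitted=9
Padding '==': partial quartet acc=0x6B0 -> emit 6B; bytes_emitted=10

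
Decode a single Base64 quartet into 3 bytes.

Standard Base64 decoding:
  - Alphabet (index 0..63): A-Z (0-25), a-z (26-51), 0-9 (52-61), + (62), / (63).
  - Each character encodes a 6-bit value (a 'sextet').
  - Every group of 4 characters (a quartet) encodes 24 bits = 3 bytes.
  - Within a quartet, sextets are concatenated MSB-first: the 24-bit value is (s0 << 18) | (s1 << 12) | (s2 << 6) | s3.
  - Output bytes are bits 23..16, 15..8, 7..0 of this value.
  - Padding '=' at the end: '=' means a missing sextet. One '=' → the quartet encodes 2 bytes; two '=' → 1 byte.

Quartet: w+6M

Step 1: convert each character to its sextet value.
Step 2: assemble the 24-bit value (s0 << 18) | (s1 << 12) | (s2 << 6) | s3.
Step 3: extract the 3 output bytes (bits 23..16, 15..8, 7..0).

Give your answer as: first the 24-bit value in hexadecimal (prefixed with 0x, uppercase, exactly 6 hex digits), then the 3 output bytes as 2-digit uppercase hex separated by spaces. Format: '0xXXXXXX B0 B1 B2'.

Sextets: w=48, +=62, 6=58, M=12
24-bit: (48<<18) | (62<<12) | (58<<6) | 12
      = 0xC00000 | 0x03E000 | 0x000E80 | 0x00000C
      = 0xC3EE8C
Bytes: (v>>16)&0xFF=C3, (v>>8)&0xFF=EE, v&0xFF=8C

Answer: 0xC3EE8C C3 EE 8C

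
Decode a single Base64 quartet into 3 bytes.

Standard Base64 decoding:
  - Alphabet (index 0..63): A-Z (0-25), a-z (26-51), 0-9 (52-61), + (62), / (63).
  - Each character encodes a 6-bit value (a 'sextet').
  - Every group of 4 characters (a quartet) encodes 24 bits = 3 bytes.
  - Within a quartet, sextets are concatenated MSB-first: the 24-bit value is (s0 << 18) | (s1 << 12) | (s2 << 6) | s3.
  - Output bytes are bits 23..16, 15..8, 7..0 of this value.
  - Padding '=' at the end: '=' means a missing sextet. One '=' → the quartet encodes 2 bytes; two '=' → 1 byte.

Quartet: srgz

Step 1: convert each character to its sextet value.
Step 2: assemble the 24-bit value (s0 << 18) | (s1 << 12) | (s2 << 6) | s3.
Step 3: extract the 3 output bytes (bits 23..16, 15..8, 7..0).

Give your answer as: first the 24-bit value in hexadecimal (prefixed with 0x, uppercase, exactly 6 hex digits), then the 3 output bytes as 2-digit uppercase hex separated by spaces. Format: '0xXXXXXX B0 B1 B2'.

Sextets: s=44, r=43, g=32, z=51
24-bit: (44<<18) | (43<<12) | (32<<6) | 51
      = 0xB00000 | 0x02B000 | 0x000800 | 0x000033
      = 0xB2B833
Bytes: (v>>16)&0xFF=B2, (v>>8)&0xFF=B8, v&0xFF=33

Answer: 0xB2B833 B2 B8 33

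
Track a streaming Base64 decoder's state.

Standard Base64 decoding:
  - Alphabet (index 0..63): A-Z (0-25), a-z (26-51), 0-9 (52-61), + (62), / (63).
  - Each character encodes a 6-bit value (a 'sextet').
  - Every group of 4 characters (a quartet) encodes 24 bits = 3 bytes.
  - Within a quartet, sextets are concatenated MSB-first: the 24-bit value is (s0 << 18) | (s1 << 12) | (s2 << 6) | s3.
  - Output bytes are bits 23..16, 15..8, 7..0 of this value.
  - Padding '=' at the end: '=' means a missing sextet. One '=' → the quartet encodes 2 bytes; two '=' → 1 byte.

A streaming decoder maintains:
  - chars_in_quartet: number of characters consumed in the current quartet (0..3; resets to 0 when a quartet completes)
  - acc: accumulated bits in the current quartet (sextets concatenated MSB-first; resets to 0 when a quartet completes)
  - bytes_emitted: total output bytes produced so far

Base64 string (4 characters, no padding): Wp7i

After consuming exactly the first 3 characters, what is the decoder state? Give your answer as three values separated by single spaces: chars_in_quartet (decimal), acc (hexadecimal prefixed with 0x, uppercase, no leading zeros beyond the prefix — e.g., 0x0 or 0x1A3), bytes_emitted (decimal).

Answer: 3 0x16A7B 0

Derivation:
After char 0 ('W'=22): chars_in_quartet=1 acc=0x16 bytes_emitted=0
After char 1 ('p'=41): chars_in_quartet=2 acc=0x5A9 bytes_emitted=0
After char 2 ('7'=59): chars_in_quartet=3 acc=0x16A7B bytes_emitted=0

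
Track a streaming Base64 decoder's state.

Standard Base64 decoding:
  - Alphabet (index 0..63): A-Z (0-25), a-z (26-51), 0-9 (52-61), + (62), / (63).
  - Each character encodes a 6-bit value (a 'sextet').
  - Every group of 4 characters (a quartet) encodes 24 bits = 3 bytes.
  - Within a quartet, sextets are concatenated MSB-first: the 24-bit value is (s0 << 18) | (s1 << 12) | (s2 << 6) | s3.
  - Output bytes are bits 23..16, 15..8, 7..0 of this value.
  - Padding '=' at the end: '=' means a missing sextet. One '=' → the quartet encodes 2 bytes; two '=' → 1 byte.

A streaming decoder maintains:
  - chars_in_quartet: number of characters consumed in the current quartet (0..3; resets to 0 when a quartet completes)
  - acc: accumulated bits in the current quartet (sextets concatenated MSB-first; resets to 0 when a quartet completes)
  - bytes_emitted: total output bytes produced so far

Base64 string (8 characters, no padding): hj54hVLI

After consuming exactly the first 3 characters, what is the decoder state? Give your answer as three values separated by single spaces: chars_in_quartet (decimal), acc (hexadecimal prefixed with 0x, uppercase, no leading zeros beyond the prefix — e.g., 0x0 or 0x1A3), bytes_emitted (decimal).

Answer: 3 0x218F9 0

Derivation:
After char 0 ('h'=33): chars_in_quartet=1 acc=0x21 bytes_emitted=0
After char 1 ('j'=35): chars_in_quartet=2 acc=0x863 bytes_emitted=0
After char 2 ('5'=57): chars_in_quartet=3 acc=0x218F9 bytes_emitted=0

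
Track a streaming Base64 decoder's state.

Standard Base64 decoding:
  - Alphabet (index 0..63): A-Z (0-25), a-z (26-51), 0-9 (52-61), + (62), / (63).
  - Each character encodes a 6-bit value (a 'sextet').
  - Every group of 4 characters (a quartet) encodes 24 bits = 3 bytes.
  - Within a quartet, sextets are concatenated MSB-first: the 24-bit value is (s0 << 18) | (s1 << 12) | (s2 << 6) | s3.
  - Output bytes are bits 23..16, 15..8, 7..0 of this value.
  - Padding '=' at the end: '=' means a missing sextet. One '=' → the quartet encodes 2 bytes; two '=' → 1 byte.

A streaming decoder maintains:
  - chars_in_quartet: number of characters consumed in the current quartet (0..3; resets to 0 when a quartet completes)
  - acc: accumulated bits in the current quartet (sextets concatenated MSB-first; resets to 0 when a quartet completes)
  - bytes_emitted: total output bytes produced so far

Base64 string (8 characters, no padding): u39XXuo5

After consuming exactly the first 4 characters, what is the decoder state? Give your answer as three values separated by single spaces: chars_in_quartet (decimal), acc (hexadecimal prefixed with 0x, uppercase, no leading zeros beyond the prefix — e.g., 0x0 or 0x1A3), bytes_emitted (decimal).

Answer: 0 0x0 3

Derivation:
After char 0 ('u'=46): chars_in_quartet=1 acc=0x2E bytes_emitted=0
After char 1 ('3'=55): chars_in_quartet=2 acc=0xBB7 bytes_emitted=0
After char 2 ('9'=61): chars_in_quartet=3 acc=0x2EDFD bytes_emitted=0
After char 3 ('X'=23): chars_in_quartet=4 acc=0xBB7F57 -> emit BB 7F 57, reset; bytes_emitted=3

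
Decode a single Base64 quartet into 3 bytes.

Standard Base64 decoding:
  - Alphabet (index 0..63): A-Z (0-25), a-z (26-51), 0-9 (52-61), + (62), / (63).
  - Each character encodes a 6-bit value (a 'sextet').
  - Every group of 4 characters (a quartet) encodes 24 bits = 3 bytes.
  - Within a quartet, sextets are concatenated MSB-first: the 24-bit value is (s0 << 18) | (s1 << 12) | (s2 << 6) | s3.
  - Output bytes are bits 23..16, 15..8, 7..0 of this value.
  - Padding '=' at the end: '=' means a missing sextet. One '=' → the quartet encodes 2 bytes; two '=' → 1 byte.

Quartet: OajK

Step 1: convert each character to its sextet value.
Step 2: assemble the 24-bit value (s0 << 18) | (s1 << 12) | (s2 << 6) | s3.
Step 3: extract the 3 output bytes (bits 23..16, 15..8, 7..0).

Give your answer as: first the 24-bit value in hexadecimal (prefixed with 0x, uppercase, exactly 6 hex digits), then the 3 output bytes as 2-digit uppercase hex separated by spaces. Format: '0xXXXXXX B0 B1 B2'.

Answer: 0x39A8CA 39 A8 CA

Derivation:
Sextets: O=14, a=26, j=35, K=10
24-bit: (14<<18) | (26<<12) | (35<<6) | 10
      = 0x380000 | 0x01A000 | 0x0008C0 | 0x00000A
      = 0x39A8CA
Bytes: (v>>16)&0xFF=39, (v>>8)&0xFF=A8, v&0xFF=CA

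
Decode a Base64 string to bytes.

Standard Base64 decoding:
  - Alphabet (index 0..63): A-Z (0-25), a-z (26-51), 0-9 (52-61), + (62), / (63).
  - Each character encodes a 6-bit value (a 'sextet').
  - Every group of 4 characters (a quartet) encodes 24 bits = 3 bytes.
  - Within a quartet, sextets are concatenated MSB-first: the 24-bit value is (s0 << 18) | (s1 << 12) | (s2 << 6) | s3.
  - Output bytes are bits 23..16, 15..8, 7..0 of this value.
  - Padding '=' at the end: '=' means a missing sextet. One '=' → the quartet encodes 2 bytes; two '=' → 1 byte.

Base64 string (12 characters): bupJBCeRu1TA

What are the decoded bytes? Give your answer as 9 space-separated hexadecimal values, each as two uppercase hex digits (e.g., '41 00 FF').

Answer: 6E EA 49 04 27 91 BB 54 C0

Derivation:
After char 0 ('b'=27): chars_in_quartet=1 acc=0x1B bytes_emitted=0
After char 1 ('u'=46): chars_in_quartet=2 acc=0x6EE bytes_emitted=0
After char 2 ('p'=41): chars_in_quartet=3 acc=0x1BBA9 bytes_emitted=0
After char 3 ('J'=9): chars_in_quartet=4 acc=0x6EEA49 -> emit 6E EA 49, reset; bytes_emitted=3
After char 4 ('B'=1): chars_in_quartet=1 acc=0x1 bytes_emitted=3
After char 5 ('C'=2): chars_in_quartet=2 acc=0x42 bytes_emitted=3
After char 6 ('e'=30): chars_in_quartet=3 acc=0x109E bytes_emitted=3
After char 7 ('R'=17): chars_in_quartet=4 acc=0x42791 -> emit 04 27 91, reset; bytes_emitted=6
After char 8 ('u'=46): chars_in_quartet=1 acc=0x2E bytes_emitted=6
After char 9 ('1'=53): chars_in_quartet=2 acc=0xBB5 bytes_emitted=6
After char 10 ('T'=19): chars_in_quartet=3 acc=0x2ED53 bytes_emitted=6
After char 11 ('A'=0): chars_in_quartet=4 acc=0xBB54C0 -> emit BB 54 C0, reset; bytes_emitted=9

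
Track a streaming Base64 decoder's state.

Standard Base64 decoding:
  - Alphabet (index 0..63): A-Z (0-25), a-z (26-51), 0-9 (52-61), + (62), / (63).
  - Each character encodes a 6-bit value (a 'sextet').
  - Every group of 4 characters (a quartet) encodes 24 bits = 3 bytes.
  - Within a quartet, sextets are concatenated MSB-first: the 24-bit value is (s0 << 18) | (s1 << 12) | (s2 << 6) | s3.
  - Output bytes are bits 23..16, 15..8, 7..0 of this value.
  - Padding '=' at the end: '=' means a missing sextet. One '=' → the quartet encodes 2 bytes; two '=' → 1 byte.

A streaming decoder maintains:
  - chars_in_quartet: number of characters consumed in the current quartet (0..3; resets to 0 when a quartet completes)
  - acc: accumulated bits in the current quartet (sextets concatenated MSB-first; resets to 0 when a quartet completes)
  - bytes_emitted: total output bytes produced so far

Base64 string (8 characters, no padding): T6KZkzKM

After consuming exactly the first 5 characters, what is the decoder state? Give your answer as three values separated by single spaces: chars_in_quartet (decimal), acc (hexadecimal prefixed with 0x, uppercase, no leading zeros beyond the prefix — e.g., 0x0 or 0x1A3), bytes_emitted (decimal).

Answer: 1 0x24 3

Derivation:
After char 0 ('T'=19): chars_in_quartet=1 acc=0x13 bytes_emitted=0
After char 1 ('6'=58): chars_in_quartet=2 acc=0x4FA bytes_emitted=0
After char 2 ('K'=10): chars_in_quartet=3 acc=0x13E8A bytes_emitted=0
After char 3 ('Z'=25): chars_in_quartet=4 acc=0x4FA299 -> emit 4F A2 99, reset; bytes_emitted=3
After char 4 ('k'=36): chars_in_quartet=1 acc=0x24 bytes_emitted=3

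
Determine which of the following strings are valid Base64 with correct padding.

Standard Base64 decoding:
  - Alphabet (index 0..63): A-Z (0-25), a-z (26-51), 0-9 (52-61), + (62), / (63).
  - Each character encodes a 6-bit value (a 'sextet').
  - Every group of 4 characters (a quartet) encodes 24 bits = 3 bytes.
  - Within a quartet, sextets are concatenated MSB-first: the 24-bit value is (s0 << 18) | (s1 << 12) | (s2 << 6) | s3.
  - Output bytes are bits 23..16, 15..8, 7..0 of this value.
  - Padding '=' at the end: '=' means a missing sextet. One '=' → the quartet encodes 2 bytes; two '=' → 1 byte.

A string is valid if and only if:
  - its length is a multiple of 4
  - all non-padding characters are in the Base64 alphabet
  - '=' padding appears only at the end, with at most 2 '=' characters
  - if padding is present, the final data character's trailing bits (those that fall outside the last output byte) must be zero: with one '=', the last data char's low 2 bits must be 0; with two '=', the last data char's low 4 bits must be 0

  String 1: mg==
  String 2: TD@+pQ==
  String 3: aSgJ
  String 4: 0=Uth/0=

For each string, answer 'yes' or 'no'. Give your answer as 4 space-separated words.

Answer: yes no yes no

Derivation:
String 1: 'mg==' → valid
String 2: 'TD@+pQ==' → invalid (bad char(s): ['@'])
String 3: 'aSgJ' → valid
String 4: '0=Uth/0=' → invalid (bad char(s): ['=']; '=' in middle)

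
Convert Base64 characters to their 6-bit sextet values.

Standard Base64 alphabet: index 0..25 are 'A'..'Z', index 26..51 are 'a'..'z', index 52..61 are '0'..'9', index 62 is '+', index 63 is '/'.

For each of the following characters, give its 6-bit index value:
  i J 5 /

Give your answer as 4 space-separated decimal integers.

'i': a..z range, 26 + ord('i') − ord('a') = 34
'J': A..Z range, ord('J') − ord('A') = 9
'5': 0..9 range, 52 + ord('5') − ord('0') = 57
'/': index 63

Answer: 34 9 57 63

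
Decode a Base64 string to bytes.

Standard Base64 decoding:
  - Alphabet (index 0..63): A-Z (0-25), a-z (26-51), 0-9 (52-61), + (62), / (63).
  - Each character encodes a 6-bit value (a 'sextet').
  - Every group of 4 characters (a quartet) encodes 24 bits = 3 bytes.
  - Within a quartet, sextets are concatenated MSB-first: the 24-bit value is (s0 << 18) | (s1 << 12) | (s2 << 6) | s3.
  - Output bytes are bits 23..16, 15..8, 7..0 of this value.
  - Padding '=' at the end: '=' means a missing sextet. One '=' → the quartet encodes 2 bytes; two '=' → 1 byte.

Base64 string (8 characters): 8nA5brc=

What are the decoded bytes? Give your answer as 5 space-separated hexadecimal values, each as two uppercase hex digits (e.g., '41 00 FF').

After char 0 ('8'=60): chars_in_quartet=1 acc=0x3C bytes_emitted=0
After char 1 ('n'=39): chars_in_quartet=2 acc=0xF27 bytes_emitted=0
After char 2 ('A'=0): chars_in_quartet=3 acc=0x3C9C0 bytes_emitted=0
After char 3 ('5'=57): chars_in_quartet=4 acc=0xF27039 -> emit F2 70 39, reset; bytes_emitted=3
After char 4 ('b'=27): chars_in_quartet=1 acc=0x1B bytes_emitted=3
After char 5 ('r'=43): chars_in_quartet=2 acc=0x6EB bytes_emitted=3
After char 6 ('c'=28): chars_in_quartet=3 acc=0x1BADC bytes_emitted=3
Padding '=': partial quartet acc=0x1BADC -> emit 6E B7; bytes_emitted=5

Answer: F2 70 39 6E B7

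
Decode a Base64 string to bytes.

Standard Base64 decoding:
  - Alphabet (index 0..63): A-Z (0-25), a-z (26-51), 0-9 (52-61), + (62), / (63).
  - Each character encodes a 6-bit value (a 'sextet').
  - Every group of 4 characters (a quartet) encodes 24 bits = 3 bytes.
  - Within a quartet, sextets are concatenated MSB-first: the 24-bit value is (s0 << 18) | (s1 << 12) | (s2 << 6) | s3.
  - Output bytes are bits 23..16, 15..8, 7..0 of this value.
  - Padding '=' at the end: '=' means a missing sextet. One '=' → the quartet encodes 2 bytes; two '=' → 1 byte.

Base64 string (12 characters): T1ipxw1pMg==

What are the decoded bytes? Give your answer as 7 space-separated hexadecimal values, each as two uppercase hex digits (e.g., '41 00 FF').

After char 0 ('T'=19): chars_in_quartet=1 acc=0x13 bytes_emitted=0
After char 1 ('1'=53): chars_in_quartet=2 acc=0x4F5 bytes_emitted=0
After char 2 ('i'=34): chars_in_quartet=3 acc=0x13D62 bytes_emitted=0
After char 3 ('p'=41): chars_in_quartet=4 acc=0x4F58A9 -> emit 4F 58 A9, reset; bytes_emitted=3
After char 4 ('x'=49): chars_in_quartet=1 acc=0x31 bytes_emitted=3
After char 5 ('w'=48): chars_in_quartet=2 acc=0xC70 bytes_emitted=3
After char 6 ('1'=53): chars_in_quartet=3 acc=0x31C35 bytes_emitted=3
After char 7 ('p'=41): chars_in_quartet=4 acc=0xC70D69 -> emit C7 0D 69, reset; bytes_emitted=6
After char 8 ('M'=12): chars_in_quartet=1 acc=0xC bytes_emitted=6
After char 9 ('g'=32): chars_in_quartet=2 acc=0x320 bytes_emitted=6
Padding '==': partial quartet acc=0x320 -> emit 32; bytes_emitted=7

Answer: 4F 58 A9 C7 0D 69 32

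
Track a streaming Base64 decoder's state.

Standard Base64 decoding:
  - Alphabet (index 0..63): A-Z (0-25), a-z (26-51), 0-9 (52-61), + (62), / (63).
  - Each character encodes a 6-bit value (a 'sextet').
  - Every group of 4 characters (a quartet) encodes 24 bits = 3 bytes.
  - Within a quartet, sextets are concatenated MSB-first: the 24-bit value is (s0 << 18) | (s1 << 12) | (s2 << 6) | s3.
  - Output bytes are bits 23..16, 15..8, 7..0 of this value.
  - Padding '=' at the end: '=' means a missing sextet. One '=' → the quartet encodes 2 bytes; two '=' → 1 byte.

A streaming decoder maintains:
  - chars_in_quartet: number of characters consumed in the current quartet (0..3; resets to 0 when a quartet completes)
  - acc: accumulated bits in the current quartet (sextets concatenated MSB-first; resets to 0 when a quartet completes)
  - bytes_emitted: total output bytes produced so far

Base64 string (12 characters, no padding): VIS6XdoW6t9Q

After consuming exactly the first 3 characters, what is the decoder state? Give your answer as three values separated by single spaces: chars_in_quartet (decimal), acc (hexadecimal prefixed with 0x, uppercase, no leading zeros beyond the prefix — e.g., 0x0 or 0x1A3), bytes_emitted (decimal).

After char 0 ('V'=21): chars_in_quartet=1 acc=0x15 bytes_emitted=0
After char 1 ('I'=8): chars_in_quartet=2 acc=0x548 bytes_emitted=0
After char 2 ('S'=18): chars_in_quartet=3 acc=0x15212 bytes_emitted=0

Answer: 3 0x15212 0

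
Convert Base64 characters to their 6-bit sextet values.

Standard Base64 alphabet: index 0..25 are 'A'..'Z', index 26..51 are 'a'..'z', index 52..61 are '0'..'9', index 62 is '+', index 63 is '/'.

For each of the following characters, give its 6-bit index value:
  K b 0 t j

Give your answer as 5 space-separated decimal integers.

'K': A..Z range, ord('K') − ord('A') = 10
'b': a..z range, 26 + ord('b') − ord('a') = 27
'0': 0..9 range, 52 + ord('0') − ord('0') = 52
't': a..z range, 26 + ord('t') − ord('a') = 45
'j': a..z range, 26 + ord('j') − ord('a') = 35

Answer: 10 27 52 45 35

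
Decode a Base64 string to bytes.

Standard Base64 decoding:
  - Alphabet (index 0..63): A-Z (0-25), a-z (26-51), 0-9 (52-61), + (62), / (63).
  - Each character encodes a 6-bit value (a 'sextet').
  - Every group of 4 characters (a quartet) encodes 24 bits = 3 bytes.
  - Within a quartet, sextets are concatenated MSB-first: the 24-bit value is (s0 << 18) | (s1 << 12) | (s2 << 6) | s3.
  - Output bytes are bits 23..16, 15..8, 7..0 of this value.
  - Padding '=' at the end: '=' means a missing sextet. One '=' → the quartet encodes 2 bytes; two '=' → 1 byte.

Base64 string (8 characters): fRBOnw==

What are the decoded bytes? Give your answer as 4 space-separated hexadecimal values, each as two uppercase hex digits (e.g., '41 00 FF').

Answer: 7D 10 4E 9F

Derivation:
After char 0 ('f'=31): chars_in_quartet=1 acc=0x1F bytes_emitted=0
After char 1 ('R'=17): chars_in_quartet=2 acc=0x7D1 bytes_emitted=0
After char 2 ('B'=1): chars_in_quartet=3 acc=0x1F441 bytes_emitted=0
After char 3 ('O'=14): chars_in_quartet=4 acc=0x7D104E -> emit 7D 10 4E, reset; bytes_emitted=3
After char 4 ('n'=39): chars_in_quartet=1 acc=0x27 bytes_emitted=3
After char 5 ('w'=48): chars_in_quartet=2 acc=0x9F0 bytes_emitted=3
Padding '==': partial quartet acc=0x9F0 -> emit 9F; bytes_emitted=4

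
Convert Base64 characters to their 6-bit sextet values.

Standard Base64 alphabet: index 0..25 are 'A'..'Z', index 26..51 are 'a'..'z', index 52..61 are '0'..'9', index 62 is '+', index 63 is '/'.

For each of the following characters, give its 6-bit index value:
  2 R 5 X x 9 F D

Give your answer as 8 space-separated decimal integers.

'2': 0..9 range, 52 + ord('2') − ord('0') = 54
'R': A..Z range, ord('R') − ord('A') = 17
'5': 0..9 range, 52 + ord('5') − ord('0') = 57
'X': A..Z range, ord('X') − ord('A') = 23
'x': a..z range, 26 + ord('x') − ord('a') = 49
'9': 0..9 range, 52 + ord('9') − ord('0') = 61
'F': A..Z range, ord('F') − ord('A') = 5
'D': A..Z range, ord('D') − ord('A') = 3

Answer: 54 17 57 23 49 61 5 3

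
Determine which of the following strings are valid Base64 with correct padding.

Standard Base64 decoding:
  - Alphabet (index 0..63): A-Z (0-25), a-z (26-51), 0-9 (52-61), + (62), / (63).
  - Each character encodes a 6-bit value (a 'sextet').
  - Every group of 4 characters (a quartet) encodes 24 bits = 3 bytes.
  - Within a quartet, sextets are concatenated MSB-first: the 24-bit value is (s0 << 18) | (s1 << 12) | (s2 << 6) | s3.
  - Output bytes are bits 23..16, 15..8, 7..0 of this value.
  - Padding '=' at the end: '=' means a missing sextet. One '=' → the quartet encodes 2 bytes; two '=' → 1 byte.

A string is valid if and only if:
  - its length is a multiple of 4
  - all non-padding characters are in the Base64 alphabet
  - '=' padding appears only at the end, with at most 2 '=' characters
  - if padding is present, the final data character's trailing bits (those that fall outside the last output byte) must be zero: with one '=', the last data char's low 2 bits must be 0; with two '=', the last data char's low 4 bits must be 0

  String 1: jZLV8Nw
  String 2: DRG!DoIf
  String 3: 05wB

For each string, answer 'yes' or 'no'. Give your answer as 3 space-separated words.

String 1: 'jZLV8Nw' → invalid (len=7 not mult of 4)
String 2: 'DRG!DoIf' → invalid (bad char(s): ['!'])
String 3: '05wB' → valid

Answer: no no yes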